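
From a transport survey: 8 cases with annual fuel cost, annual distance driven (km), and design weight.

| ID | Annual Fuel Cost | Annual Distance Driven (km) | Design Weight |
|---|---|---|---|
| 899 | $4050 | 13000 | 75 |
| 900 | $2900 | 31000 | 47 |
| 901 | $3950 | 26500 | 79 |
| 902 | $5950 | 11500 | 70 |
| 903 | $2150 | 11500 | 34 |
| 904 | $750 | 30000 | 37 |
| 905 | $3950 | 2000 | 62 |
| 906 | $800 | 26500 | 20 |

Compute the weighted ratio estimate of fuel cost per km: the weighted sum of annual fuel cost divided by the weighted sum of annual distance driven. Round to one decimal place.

Σ wᵢ·y = 4050×75 + 2900×47 + 3950×79 + 5950×70 + 2150×34 + 750×37 + 3950×62 + 800×20
  = 303750 + 136300 + 312050 + 416500 + 73100 + 27750 + 244900 + 16000 = 1530350
Σ wᵢ·x = 13000×75 + 31000×47 + 26500×79 + 11500×70 + 11500×34 + 30000×37 + 2000×62 + 26500×20
  = 975000 + 1457000 + 2093500 + 805000 + 391000 + 1110000 + 124000 + 530000 = 7485500
Ratio = 1530350 / 7485500 = 0.20444192

0.2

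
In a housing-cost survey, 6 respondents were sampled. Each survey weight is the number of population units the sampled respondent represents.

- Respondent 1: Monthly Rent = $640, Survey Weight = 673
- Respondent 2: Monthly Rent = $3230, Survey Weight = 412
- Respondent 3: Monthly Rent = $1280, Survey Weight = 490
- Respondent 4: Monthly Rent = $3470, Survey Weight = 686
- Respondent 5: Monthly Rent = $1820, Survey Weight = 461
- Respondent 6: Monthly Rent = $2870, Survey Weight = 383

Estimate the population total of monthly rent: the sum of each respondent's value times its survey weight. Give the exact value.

Weighted total = 6707330

6707330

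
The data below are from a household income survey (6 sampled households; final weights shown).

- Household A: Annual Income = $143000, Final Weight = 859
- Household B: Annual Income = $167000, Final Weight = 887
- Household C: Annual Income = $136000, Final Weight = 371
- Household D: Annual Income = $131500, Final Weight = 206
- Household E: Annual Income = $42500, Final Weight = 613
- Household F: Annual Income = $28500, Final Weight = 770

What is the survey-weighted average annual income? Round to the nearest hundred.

Weighted sum = 143000×859 + 167000×887 + 136000×371 + 131500×206 + 42500×613 + 28500×770
  = 122837000 + 148129000 + 50456000 + 27089000 + 26052500 + 21945000 = 396508500
Sum of weights = 859 + 887 + 371 + 206 + 613 + 770 = 3706
Weighted mean = 396508500 / 3706 = 106990.96

107000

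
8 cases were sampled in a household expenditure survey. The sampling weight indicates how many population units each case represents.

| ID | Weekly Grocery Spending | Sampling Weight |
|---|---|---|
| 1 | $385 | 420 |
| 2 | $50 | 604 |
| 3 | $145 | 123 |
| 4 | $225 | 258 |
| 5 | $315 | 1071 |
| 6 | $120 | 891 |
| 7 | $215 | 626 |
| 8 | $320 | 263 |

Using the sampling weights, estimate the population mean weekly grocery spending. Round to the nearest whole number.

219

Weighted sum = 385×420 + 50×604 + 145×123 + 225×258 + 315×1071 + 120×891 + 215×626 + 320×263
  = 161700 + 30200 + 17835 + 58050 + 337365 + 106920 + 134590 + 84160 = 930820
Sum of weights = 4256
Weighted mean = 930820 / 4256 = 218.70771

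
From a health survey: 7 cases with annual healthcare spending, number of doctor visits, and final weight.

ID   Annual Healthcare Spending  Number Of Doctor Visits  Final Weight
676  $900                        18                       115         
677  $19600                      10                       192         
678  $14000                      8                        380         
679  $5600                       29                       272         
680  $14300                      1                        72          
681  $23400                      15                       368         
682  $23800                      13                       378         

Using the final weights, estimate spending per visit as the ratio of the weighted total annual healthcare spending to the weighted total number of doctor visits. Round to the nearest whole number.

Σ wᵢ·y = 900×115 + 19600×192 + 14000×380 + 5600×272 + 14300×72 + 23400×368 + 23800×378
  = 103500 + 3763200 + 5320000 + 1523200 + 1029600 + 8611200 + 8996400 = 29347100
Σ wᵢ·x = 18×115 + 10×192 + 8×380 + 29×272 + 1×72 + 15×368 + 13×378
  = 2070 + 1920 + 3040 + 7888 + 72 + 5520 + 4914 = 25424
Ratio = 29347100 / 25424 = 1154.307

1154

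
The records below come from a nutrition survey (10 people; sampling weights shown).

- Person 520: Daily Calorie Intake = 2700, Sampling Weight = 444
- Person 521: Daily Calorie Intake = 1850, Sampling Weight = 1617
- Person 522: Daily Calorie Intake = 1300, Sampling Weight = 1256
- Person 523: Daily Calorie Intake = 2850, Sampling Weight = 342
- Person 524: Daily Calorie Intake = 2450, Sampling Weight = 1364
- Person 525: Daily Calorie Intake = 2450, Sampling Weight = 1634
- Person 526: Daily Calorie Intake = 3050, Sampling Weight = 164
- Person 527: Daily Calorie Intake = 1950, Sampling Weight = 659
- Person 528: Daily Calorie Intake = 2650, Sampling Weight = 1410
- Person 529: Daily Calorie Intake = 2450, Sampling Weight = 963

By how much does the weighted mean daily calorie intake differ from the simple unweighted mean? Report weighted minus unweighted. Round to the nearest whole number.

-135

Unweighted sum = 2700 + 1850 + 1300 + 2850 + 2450 + 2450 + 3050 + 1950 + 2650 + 2450 = 23700
Unweighted mean = 23700 / 10 = 2370
Weighted sum = 2700×444 + 1850×1617 + 1300×1256 + 2850×342 + 2450×1364 + 2450×1634 + 3050×164 + 1950×659 + 2650×1410 + 2450×963
  = 1198800 + 2991450 + 1632800 + 974700 + 3341800 + 4003300 + 500200 + 1285050 + 3736500 + 2359350 = 22023950
Sum of weights = 9853
Weighted mean = 22023950 / 9853 = 2235.2532
Difference (weighted minus unweighted) = -134.74678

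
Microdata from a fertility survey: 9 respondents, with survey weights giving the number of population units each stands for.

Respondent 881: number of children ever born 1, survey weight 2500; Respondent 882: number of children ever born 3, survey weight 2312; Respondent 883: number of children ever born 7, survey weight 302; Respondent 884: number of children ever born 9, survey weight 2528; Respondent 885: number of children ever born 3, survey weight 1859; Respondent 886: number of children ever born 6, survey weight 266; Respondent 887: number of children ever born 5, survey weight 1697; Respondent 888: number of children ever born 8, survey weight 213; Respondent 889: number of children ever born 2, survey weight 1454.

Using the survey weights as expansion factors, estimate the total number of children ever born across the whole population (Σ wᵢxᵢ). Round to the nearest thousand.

Weighted total = 1×2500 + 3×2312 + 7×302 + 9×2528 + 3×1859 + 6×266 + 5×1697 + 8×213 + 2×1454
  = 2500 + 6936 + 2114 + 22752 + 5577 + 1596 + 8485 + 1704 + 2908 = 54572

55000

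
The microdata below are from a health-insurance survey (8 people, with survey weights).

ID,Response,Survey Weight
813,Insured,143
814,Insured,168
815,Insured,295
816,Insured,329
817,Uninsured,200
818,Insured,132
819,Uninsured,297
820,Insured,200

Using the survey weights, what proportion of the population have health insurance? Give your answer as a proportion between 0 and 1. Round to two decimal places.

0.72

Sum of weights for 'Insured' = 143 + 168 + 295 + 329 + 132 + 200 = 1267
Total weight = 143 + 168 + 295 + 329 + 200 + 132 + 297 + 200 = 1764
Weighted proportion = 1267 / 1764 = 0.71825397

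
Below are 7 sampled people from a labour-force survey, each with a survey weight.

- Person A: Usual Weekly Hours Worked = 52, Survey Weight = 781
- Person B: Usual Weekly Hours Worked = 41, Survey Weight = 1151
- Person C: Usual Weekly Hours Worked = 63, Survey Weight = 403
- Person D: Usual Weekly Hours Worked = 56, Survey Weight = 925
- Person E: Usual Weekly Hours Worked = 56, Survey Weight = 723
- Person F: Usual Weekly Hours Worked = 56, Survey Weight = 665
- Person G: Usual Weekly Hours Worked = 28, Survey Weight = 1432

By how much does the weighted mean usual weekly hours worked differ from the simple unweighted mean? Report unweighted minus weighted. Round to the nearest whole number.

4

Unweighted sum = 52 + 41 + 63 + 56 + 56 + 56 + 28 = 352
Unweighted mean = 352 / 7 = 50.285714
Weighted sum = 52×781 + 41×1151 + 63×403 + 56×925 + 56×723 + 56×665 + 28×1432
  = 40612 + 47191 + 25389 + 51800 + 40488 + 37240 + 40096 = 282816
Sum of weights = 781 + 1151 + 403 + 925 + 723 + 665 + 1432 = 6080
Weighted mean = 282816 / 6080 = 46.515789
Difference (unweighted minus weighted) = 3.7699248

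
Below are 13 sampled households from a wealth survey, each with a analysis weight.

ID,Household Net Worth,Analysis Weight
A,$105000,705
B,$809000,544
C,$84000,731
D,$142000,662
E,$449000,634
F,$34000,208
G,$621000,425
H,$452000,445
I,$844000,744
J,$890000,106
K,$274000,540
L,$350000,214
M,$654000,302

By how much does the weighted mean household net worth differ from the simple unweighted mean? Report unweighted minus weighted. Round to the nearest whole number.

Unweighted sum = 5708000
Unweighted mean = 5708000 / 13 = 439076.92
Weighted sum = 2568976000
Sum of weights = 6260
Weighted mean = 2568976000 / 6260 = 410379.55
Difference (unweighted minus weighted) = 28697.37

28697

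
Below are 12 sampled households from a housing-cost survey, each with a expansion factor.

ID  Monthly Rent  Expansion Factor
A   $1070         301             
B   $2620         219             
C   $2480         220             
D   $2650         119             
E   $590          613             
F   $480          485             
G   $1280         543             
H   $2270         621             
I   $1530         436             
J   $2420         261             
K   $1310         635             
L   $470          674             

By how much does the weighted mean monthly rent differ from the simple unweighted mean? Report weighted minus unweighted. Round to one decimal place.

Unweighted sum = 1070 + 2620 + 2480 + 2650 + 590 + 480 + 1280 + 2270 + 1530 + 2420 + 1310 + 470 = 19170
Unweighted mean = 19170 / 12 = 1597.5
Weighted sum = 1070×301 + 2620×219 + 2480×220 + 2650×119 + 590×613 + 480×485 + 1280×543 + 2270×621 + 1530×436 + 2420×261 + 1310×635 + 470×674
  = 322070 + 573780 + 545600 + 315350 + 361670 + 232800 + 695040 + 1409670 + 667080 + 631620 + 831850 + 316780 = 6903310
Sum of weights = 5127
Weighted mean = 6903310 / 5127 = 1346.4619
Difference (weighted minus unweighted) = -251.03813

-251.0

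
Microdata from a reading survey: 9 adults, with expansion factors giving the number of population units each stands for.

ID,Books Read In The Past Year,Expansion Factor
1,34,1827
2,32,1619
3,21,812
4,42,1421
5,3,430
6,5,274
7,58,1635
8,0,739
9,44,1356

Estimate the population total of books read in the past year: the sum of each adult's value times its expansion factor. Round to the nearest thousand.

Weighted total = 34×1827 + 32×1619 + 21×812 + 42×1421 + 3×430 + 5×274 + 58×1635 + 0×739 + 44×1356
  = 62118 + 51808 + 17052 + 59682 + 1290 + 1370 + 94830 + 0 + 59664 = 347814

348000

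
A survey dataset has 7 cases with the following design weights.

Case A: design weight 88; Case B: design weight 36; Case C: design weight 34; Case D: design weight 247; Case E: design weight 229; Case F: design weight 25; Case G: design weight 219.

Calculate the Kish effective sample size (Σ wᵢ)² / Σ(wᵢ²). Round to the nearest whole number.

4

Σ wᵢ = 88 + 36 + 34 + 247 + 229 + 25 + 219 = 878
Σ wᵢ² = 7744 + 1296 + 1156 + 61009 + 52441 + 625 + 47961 = 172232
n_eff = 878² / 172232 = 770884 / 172232 = 4.4758465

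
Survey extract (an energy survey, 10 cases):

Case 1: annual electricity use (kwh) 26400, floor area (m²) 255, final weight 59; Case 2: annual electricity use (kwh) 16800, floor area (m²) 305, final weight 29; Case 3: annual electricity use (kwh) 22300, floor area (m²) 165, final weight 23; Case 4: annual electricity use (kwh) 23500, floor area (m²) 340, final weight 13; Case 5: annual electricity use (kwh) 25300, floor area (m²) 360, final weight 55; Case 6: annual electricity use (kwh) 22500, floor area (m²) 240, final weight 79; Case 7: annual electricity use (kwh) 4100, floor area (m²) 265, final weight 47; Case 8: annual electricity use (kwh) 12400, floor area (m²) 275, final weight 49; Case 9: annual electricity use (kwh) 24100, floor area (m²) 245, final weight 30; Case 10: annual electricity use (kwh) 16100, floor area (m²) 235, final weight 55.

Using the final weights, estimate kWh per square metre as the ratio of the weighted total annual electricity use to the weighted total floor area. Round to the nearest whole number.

72

Σ wᵢ·y = 26400×59 + 16800×29 + 22300×23 + 23500×13 + 25300×55 + 22500×79 + 4100×47 + 12400×49 + 24100×30 + 16100×55
  = 8441000
Σ wᵢ·x = 117070
Ratio = 8441000 / 117070 = 72.102161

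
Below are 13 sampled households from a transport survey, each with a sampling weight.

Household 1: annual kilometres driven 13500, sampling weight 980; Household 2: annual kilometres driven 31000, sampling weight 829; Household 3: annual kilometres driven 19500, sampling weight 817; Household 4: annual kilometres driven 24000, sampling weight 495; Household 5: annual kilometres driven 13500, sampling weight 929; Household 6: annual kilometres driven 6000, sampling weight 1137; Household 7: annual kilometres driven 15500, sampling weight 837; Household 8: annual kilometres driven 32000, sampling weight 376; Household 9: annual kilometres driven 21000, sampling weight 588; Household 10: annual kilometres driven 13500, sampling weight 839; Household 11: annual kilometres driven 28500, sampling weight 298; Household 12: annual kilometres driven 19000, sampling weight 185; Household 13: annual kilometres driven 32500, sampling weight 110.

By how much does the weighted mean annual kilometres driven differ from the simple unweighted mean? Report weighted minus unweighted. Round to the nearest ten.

Unweighted sum = 269500
Unweighted mean = 269500 / 13 = 20730.769
Weighted sum = 150367000
Sum of weights = 8420
Weighted mean = 150367000 / 8420 = 17858.314
Difference (weighted minus unweighted) = -2872.4557

-2870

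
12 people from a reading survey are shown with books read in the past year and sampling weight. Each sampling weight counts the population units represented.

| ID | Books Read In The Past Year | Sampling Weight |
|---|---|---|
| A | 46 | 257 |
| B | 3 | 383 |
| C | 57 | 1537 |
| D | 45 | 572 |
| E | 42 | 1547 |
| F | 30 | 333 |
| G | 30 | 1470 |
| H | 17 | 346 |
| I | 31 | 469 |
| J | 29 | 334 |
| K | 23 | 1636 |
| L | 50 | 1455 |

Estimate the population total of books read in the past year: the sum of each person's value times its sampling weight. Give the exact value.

Weighted total = 46×257 + 3×383 + 57×1537 + 45×572 + 42×1547 + 30×333 + 30×1470 + 17×346 + 31×469 + 29×334 + 23×1636 + 50×1455
  = 385869

385869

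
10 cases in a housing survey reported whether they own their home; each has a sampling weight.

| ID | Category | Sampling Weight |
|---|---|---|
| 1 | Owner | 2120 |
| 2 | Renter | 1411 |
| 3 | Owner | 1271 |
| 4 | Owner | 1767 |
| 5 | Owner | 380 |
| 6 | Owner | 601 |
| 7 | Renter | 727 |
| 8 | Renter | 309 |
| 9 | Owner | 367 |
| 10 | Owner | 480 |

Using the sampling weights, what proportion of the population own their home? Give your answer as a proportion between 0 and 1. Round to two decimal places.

0.74

Sum of weights for 'Owner' = 2120 + 1271 + 1767 + 380 + 601 + 367 + 480 = 6986
Total weight = 2120 + 1411 + 1271 + 1767 + 380 + 601 + 727 + 309 + 367 + 480 = 9433
Weighted proportion = 6986 / 9433 = 0.74059154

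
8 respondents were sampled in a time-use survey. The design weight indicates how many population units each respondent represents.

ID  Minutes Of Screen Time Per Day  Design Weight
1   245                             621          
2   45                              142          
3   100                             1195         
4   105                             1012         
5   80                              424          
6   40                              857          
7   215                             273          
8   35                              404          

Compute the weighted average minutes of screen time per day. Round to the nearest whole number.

Weighted sum = 245×621 + 45×142 + 100×1195 + 105×1012 + 80×424 + 40×857 + 215×273 + 35×404
  = 525330
Sum of weights = 621 + 142 + 1195 + 1012 + 424 + 857 + 273 + 404 = 4928
Weighted mean = 525330 / 4928 = 106.60106

107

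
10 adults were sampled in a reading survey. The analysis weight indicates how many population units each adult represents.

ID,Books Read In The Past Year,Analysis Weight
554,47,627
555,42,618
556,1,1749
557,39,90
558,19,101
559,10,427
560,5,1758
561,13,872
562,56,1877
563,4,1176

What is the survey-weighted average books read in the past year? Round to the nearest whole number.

Weighted sum = 47×627 + 42×618 + 1×1749 + 39×90 + 19×101 + 10×427 + 5×1758 + 13×872 + 56×1877 + 4×1176
  = 29469 + 25956 + 1749 + 3510 + 1919 + 4270 + 8790 + 11336 + 105112 + 4704 = 196815
Sum of weights = 627 + 618 + 1749 + 90 + 101 + 427 + 1758 + 872 + 1877 + 1176 = 9295
Weighted mean = 196815 / 9295 = 21.174287

21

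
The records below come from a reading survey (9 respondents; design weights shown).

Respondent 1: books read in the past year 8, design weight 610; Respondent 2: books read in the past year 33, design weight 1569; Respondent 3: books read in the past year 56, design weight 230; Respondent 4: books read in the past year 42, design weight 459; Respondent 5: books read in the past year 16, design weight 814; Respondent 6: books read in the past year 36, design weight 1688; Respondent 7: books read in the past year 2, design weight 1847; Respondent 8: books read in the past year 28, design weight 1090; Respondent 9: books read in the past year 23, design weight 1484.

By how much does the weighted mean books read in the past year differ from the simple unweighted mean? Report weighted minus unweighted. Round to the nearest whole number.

Unweighted sum = 8 + 33 + 56 + 42 + 16 + 36 + 2 + 28 + 23 = 244
Unweighted mean = 244 / 9 = 27.111111
Weighted sum = 8×610 + 33×1569 + 56×230 + 42×459 + 16×814 + 36×1688 + 2×1847 + 28×1090 + 23×1484
  = 230953
Sum of weights = 9791
Weighted mean = 230953 / 9791 = 23.588295
Difference (weighted minus unweighted) = -3.5228157

-4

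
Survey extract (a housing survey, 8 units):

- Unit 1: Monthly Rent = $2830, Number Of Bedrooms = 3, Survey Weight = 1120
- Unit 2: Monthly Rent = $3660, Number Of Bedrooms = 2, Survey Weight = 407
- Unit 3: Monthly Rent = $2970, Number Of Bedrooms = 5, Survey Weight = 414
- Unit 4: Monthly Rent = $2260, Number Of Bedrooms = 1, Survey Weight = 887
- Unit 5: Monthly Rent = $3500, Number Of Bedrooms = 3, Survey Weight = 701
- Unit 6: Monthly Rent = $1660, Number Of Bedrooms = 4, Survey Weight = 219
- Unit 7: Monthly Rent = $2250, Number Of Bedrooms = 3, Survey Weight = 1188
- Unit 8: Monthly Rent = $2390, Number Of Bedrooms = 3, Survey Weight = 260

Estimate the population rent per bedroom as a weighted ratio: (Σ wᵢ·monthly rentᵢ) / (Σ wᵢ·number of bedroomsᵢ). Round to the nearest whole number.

969

Σ wᵢ·y = 2830×1120 + 3660×407 + 2970×414 + 2260×887 + 3500×701 + 1660×219 + 2250×1188 + 2390×260
  = 3169600 + 1489620 + 1229580 + 2004620 + 2453500 + 363540 + 2673000 + 621400 = 14004860
Σ wᵢ·x = 3×1120 + 2×407 + 5×414 + 1×887 + 3×701 + 4×219 + 3×1188 + 3×260
  = 3360 + 814 + 2070 + 887 + 2103 + 876 + 3564 + 780 = 14454
Ratio = 14004860 / 14454 = 968.92625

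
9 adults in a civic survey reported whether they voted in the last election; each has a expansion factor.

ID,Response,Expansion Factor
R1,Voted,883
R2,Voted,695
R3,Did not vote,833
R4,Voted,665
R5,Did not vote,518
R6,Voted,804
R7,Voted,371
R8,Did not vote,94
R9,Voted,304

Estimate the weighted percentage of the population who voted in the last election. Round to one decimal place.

72.0

Sum of weights for 'Voted' = 883 + 695 + 665 + 804 + 371 + 304 = 3722
Total weight = 883 + 695 + 833 + 665 + 518 + 804 + 371 + 94 + 304 = 5167
Weighted proportion = 3722 / 5167 = 0.72034062 → 72.034062%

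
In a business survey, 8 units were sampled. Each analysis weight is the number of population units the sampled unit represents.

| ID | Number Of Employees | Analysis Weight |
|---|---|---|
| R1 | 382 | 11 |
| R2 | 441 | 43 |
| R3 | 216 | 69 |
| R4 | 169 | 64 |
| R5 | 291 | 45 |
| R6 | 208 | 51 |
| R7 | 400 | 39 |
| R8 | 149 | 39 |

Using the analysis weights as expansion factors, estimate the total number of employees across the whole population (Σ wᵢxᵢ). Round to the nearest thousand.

Weighted total = 382×11 + 441×43 + 216×69 + 169×64 + 291×45 + 208×51 + 400×39 + 149×39
  = 4202 + 18963 + 14904 + 10816 + 13095 + 10608 + 15600 + 5811 = 93999

94000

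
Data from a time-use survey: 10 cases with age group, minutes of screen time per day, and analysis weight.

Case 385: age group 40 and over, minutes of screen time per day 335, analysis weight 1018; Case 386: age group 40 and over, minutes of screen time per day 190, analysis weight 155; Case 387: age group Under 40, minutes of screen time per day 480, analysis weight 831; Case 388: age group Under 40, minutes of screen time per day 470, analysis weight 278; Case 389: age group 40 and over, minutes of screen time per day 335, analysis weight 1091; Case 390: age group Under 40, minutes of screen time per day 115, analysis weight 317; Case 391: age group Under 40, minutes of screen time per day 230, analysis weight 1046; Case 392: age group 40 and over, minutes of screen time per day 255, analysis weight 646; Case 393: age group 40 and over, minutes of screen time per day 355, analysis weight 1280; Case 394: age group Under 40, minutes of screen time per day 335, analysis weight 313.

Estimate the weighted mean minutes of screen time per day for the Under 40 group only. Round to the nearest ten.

330

Under 40 rows: 387, 388, 390, 391, 394
Weighted sum = 911430
Sum of weights = 831 + 278 + 317 + 1046 + 313 = 2785
Weighted mean = 911430 / 2785 = 327.26391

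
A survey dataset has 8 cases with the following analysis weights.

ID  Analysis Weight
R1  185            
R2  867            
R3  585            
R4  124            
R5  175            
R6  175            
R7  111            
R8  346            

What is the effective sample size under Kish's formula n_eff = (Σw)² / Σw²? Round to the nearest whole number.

Σ wᵢ = 185 + 867 + 585 + 124 + 175 + 175 + 111 + 346 = 2568
Σ wᵢ² = 34225 + 751689 + 342225 + 15376 + 30625 + 30625 + 12321 + 119716 = 1336802
n_eff = 2568² / 1336802 = 6594624 / 1336802 = 4.9331345

5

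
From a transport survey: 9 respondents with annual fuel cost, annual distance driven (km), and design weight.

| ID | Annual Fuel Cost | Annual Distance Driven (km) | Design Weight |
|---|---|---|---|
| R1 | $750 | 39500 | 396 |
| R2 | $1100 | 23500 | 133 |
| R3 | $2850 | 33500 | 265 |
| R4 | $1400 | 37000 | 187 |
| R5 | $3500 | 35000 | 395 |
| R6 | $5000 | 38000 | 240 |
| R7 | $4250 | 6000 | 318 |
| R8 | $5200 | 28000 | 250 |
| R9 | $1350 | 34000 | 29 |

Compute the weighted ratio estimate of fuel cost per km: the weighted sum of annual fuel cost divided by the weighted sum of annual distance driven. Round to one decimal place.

Σ wᵢ·y = 750×396 + 1100×133 + 2850×265 + 1400×187 + 3500×395 + 5000×240 + 4250×318 + 5200×250 + 1350×29
  = 297000 + 146300 + 755250 + 261800 + 1382500 + 1200000 + 1351500 + 1300000 + 39150 = 6733500
Σ wᵢ·x = 39500×396 + 23500×133 + 33500×265 + 37000×187 + 35000×395 + 38000×240 + 6000×318 + 28000×250 + 34000×29
  = 15642000 + 3125500 + 8877500 + 6919000 + 13825000 + 9120000 + 1908000 + 7000000 + 986000 = 67403000
Ratio = 6733500 / 67403000 = 0.099899114

0.1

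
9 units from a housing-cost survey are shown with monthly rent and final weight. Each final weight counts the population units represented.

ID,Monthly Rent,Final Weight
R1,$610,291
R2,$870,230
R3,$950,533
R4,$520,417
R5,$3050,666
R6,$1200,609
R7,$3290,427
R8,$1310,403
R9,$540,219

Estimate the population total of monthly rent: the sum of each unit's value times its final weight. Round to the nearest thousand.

Weighted total = 610×291 + 870×230 + 950×533 + 520×417 + 3050×666 + 1200×609 + 3290×427 + 1310×403 + 540×219
  = 177510 + 200100 + 506350 + 216840 + 2031300 + 730800 + 1404830 + 527930 + 118260 = 5913920

5914000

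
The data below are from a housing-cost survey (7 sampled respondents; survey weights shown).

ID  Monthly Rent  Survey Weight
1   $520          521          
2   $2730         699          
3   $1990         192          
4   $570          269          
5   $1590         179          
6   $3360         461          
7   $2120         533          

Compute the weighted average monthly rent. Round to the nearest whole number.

Weighted sum = 5678130
Sum of weights = 521 + 699 + 192 + 269 + 179 + 461 + 533 = 2854
Weighted mean = 5678130 / 2854 = 1989.534

1990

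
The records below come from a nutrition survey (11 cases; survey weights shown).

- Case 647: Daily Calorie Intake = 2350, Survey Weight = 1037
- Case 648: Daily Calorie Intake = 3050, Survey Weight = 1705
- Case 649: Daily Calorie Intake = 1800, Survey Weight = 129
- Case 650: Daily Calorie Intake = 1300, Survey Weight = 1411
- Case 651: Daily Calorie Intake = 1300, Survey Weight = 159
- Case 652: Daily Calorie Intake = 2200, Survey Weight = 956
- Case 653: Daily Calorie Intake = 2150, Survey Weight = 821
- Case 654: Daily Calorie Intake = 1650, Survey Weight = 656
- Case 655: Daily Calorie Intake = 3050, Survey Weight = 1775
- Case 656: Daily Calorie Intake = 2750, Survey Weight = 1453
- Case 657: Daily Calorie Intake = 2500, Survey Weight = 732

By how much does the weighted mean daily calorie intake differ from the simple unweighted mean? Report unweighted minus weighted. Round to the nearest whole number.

-218

Unweighted sum = 2350 + 3050 + 1800 + 1300 + 1300 + 2200 + 2150 + 1650 + 3050 + 2750 + 2500 = 24100
Unweighted mean = 24100 / 11 = 2190.9091
Weighted sum = 2350×1037 + 3050×1705 + 1800×129 + 1300×1411 + 1300×159 + 2200×956 + 2150×821 + 1650×656 + 3050×1775 + 2750×1453 + 2500×732
  = 2436950 + 5200250 + 232200 + 1834300 + 206700 + 2103200 + 1765150 + 1082400 + 5413750 + 3995750 + 1830000 = 26100650
Sum of weights = 1037 + 1705 + 129 + 1411 + 159 + 956 + 821 + 656 + 1775 + 1453 + 732 = 10834
Weighted mean = 26100650 / 10834 = 2409.1425
Difference (unweighted minus weighted) = -218.23342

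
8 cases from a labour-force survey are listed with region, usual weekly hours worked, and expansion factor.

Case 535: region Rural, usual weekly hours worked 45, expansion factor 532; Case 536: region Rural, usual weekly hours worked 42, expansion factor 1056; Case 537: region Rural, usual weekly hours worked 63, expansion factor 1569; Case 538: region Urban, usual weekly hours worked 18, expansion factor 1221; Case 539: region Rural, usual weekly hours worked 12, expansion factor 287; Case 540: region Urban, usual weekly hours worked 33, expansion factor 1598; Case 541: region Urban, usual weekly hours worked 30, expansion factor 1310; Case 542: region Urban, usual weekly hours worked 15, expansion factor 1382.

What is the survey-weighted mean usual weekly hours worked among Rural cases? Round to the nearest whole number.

50

Rural rows: 535, 536, 537, 539
Weighted sum = 45×532 + 42×1056 + 63×1569 + 12×287
  = 23940 + 44352 + 98847 + 3444 = 170583
Sum of weights = 532 + 1056 + 1569 + 287 = 3444
Weighted mean = 170583 / 3444 = 49.530488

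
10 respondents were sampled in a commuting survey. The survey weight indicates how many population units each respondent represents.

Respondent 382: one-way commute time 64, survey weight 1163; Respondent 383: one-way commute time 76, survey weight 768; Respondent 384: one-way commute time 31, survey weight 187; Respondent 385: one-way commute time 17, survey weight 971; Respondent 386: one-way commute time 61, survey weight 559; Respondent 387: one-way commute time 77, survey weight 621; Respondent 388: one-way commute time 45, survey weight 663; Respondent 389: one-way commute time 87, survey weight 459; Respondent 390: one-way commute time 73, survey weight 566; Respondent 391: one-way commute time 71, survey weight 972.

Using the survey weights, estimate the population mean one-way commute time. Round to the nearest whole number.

60

Weighted sum = 64×1163 + 76×768 + 31×187 + 17×971 + 61×559 + 77×621 + 45×663 + 87×459 + 73×566 + 71×972
  = 417118
Sum of weights = 1163 + 768 + 187 + 971 + 559 + 621 + 663 + 459 + 566 + 972 = 6929
Weighted mean = 417118 / 6929 = 60.198874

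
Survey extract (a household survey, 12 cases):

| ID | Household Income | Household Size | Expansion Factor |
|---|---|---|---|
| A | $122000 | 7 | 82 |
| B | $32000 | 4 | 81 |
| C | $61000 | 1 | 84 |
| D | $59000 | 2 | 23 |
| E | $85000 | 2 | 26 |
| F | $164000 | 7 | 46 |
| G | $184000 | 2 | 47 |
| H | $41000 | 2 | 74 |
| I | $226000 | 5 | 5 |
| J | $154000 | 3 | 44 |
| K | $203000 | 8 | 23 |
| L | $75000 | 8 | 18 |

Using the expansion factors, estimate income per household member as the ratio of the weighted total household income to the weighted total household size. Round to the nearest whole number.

Σ wᵢ·y = 122000×82 + 32000×81 + 61000×84 + 59000×23 + 85000×26 + 164000×46 + 184000×47 + 41000×74 + 226000×5 + 154000×44 + 203000×23 + 75000×18
  = 10004000 + 2592000 + 5124000 + 1357000 + 2210000 + 7544000 + 8648000 + 3034000 + 1130000 + 6776000 + 4669000 + 1350000 = 54438000
Σ wᵢ·x = 7×82 + 4×81 + 1×84 + 2×23 + 2×26 + 7×46 + 2×47 + 2×74 + 5×5 + 3×44 + 8×23 + 8×18
  = 574 + 324 + 84 + 46 + 52 + 322 + 94 + 148 + 25 + 132 + 184 + 144 = 2129
Ratio = 54438000 / 2129 = 25569.751

25570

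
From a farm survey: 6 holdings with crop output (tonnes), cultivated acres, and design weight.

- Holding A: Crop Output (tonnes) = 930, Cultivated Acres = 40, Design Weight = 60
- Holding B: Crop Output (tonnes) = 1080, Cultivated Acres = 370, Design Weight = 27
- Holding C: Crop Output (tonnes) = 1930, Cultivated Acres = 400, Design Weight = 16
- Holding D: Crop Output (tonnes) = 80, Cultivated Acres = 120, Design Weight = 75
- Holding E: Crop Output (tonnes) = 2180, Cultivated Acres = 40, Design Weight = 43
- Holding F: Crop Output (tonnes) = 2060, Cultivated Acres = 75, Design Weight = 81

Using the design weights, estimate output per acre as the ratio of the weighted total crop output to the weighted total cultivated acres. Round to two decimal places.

10.75

Σ wᵢ·y = 930×60 + 1080×27 + 1930×16 + 80×75 + 2180×43 + 2060×81
  = 382440
Σ wᵢ·x = 40×60 + 370×27 + 400×16 + 120×75 + 40×43 + 75×81
  = 35585
Ratio = 382440 / 35585 = 10.747225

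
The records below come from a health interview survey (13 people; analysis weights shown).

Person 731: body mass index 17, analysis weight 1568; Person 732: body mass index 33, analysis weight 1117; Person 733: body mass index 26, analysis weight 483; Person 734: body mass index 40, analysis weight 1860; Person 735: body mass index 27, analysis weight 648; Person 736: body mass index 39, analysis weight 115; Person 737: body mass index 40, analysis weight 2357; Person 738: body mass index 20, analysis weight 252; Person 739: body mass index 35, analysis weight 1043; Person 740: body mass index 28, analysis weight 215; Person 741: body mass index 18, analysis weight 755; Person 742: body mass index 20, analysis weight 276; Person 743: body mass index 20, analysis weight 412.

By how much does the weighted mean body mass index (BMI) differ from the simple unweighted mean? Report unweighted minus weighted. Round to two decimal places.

Unweighted sum = 363
Unweighted mean = 363 / 13 = 27.923077
Weighted sum = 341651
Sum of weights = 11101
Weighted mean = 341651 / 11101 = 30.776597
Difference (unweighted minus weighted) = -2.8535198

-2.85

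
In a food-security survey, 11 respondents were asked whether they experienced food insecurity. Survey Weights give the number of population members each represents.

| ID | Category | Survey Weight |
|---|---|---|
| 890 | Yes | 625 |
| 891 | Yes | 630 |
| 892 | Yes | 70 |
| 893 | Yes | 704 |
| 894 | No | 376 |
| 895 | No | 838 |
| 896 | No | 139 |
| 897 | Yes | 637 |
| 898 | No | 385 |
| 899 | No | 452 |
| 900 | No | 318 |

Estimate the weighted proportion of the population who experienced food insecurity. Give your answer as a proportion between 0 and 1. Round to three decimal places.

0.515

Sum of weights for 'Yes' = 625 + 630 + 70 + 704 + 637 = 2666
Total weight = 5174
Weighted proportion = 2666 / 5174 = 0.51526865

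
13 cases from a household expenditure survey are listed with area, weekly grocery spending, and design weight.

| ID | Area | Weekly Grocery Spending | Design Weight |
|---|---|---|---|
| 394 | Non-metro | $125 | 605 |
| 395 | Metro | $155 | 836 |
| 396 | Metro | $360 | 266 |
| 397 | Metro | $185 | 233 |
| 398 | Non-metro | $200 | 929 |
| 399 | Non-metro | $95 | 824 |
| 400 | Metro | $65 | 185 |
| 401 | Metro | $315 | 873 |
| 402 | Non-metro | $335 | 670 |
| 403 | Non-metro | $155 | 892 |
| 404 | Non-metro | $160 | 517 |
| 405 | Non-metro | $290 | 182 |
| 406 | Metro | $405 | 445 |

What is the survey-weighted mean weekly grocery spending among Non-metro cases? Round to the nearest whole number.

181

Non-metro rows: 394, 398, 399, 402, 403, 404, 405
Weighted sum = 125×605 + 200×929 + 95×824 + 335×670 + 155×892 + 160×517 + 290×182
  = 75625 + 185800 + 78280 + 224450 + 138260 + 82720 + 52780 = 837915
Sum of weights = 4619
Weighted mean = 837915 / 4619 = 181.40615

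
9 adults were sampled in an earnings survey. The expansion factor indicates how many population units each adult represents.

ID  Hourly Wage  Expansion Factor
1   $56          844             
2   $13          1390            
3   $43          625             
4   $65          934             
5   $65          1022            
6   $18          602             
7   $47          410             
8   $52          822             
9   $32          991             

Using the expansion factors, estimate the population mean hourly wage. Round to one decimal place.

Weighted sum = 56×844 + 13×1390 + 43×625 + 65×934 + 65×1022 + 18×602 + 47×410 + 52×822 + 32×991
  = 47264 + 18070 + 26875 + 60710 + 66430 + 10836 + 19270 + 42744 + 31712 = 323911
Sum of weights = 7640
Weighted mean = 323911 / 7640 = 42.396728

42.4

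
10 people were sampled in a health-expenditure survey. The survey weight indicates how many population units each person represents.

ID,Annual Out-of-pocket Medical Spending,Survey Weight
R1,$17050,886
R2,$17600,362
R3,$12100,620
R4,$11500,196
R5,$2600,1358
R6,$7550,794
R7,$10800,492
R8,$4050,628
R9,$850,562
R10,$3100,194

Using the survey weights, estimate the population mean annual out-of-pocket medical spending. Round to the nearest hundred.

Weighted sum = 17050×886 + 17600×362 + 12100×620 + 11500×196 + 2600×1358 + 7550×794 + 10800×492 + 4050×628 + 850×562 + 3100×194
  = 15106300 + 6371200 + 7502000 + 2254000 + 3530800 + 5994700 + 5313600 + 2543400 + 477700 + 601400 = 49695100
Sum of weights = 886 + 362 + 620 + 196 + 1358 + 794 + 492 + 628 + 562 + 194 = 6092
Weighted mean = 49695100 / 6092 = 8157.436

8200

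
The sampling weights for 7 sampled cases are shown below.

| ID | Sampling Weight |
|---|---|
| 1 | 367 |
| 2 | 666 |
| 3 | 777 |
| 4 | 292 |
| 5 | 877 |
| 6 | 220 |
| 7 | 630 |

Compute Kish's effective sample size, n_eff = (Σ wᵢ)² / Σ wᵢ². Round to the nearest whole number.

6

Σ wᵢ = 3829
Σ wᵢ² = 134689 + 443556 + 603729 + 85264 + 769129 + 48400 + 396900 = 2481667
n_eff = 3829² / 2481667 = 14661241 / 2481667 = 5.9078196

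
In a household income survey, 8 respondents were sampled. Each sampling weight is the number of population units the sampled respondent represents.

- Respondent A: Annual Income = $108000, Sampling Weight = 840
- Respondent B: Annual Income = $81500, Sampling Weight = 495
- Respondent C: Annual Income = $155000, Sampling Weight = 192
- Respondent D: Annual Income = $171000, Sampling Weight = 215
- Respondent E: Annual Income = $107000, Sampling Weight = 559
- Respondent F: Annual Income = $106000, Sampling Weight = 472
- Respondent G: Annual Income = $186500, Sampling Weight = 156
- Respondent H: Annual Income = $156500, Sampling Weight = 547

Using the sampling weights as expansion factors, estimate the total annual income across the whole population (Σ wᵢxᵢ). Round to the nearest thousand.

422132000

Weighted total = 422132000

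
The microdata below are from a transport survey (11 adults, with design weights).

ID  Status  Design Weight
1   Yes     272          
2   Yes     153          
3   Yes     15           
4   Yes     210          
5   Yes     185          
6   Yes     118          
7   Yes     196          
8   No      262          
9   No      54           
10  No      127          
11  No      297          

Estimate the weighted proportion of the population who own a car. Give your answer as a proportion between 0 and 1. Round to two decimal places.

0.61

Sum of weights for 'Yes' = 272 + 153 + 15 + 210 + 185 + 118 + 196 = 1149
Total weight = 272 + 153 + 15 + 210 + 185 + 118 + 196 + 262 + 54 + 127 + 297 = 1889
Weighted proportion = 1149 / 1889 = 0.60825834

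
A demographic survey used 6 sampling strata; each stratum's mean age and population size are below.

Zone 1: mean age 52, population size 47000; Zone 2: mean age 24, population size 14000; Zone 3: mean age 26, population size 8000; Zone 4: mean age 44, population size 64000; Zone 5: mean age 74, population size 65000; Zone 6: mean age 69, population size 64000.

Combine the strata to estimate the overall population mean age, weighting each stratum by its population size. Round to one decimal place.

Σ Nₕ·x̄ₕ = 15030000
Σ Nₕ = 47000 + 14000 + 8000 + 64000 + 65000 + 64000 = 262000
Overall mean = 15030000 / 262000 = 57.366412

57.4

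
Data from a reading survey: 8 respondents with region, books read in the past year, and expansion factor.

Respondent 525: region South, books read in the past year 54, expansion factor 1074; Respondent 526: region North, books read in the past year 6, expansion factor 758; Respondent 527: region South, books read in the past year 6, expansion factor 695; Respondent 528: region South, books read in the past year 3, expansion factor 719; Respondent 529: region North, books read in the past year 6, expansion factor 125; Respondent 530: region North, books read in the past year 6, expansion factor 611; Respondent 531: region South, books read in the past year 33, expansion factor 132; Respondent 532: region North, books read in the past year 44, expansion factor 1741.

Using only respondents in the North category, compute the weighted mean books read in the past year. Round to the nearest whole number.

26

North rows: 526, 529, 530, 532
Weighted sum = 6×758 + 6×125 + 6×611 + 44×1741
  = 4548 + 750 + 3666 + 76604 = 85568
Sum of weights = 758 + 125 + 611 + 1741 = 3235
Weighted mean = 85568 / 3235 = 26.450696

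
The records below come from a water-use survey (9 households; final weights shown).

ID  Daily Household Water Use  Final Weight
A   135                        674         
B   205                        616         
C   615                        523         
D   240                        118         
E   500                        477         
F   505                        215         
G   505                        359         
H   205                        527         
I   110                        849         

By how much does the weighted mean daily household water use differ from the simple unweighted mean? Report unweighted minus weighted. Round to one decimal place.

37.9

Unweighted sum = 135 + 205 + 615 + 240 + 500 + 505 + 505 + 205 + 110 = 3020
Unweighted mean = 3020 / 9 = 335.55556
Weighted sum = 135×674 + 205×616 + 615×523 + 240×118 + 500×477 + 505×215 + 505×359 + 205×527 + 110×849
  = 90990 + 126280 + 321645 + 28320 + 238500 + 108575 + 181295 + 108035 + 93390 = 1297030
Sum of weights = 674 + 616 + 523 + 118 + 477 + 215 + 359 + 527 + 849 = 4358
Weighted mean = 1297030 / 4358 = 297.62047
Difference (unweighted minus weighted) = 37.935087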